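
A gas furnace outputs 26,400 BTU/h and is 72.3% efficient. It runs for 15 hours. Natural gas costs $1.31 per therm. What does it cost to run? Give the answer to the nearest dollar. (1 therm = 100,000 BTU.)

$7

Heat delivered = 26,400 BTU/h × 15 h = 396,000 BTU
Gas input = 396,000 / 0.723 = 547,718 BTU
= 547,718 / 100,000 = 5.477 therm
Cost = 5.477 × $1.31/therm = $7.18 ≈ $7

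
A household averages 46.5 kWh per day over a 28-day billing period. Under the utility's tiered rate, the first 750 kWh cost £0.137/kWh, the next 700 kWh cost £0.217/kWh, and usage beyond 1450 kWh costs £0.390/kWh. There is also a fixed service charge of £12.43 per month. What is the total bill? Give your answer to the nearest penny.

£234.96

Usage = 46.5 kWh/day × 28 days = 1302 kWh
First 750 kWh × £0.137 = £102.75
Next 552 kWh × £0.217 = £119.78
Remaining tier: 0 kWh (not reached)
Energy charge = £222.53; + service £12.43 = £234.96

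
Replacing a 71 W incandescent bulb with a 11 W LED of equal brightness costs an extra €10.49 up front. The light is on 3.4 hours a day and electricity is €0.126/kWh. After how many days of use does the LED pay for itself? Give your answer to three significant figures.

408 days

Power saved = 71 − 11 = 60 W
Daily energy saved = 60 W × 3.4 h = 204 Wh = 0.204 kWh
Daily savings = 0.204 × €0.126 = €0.0257
Payback = €10.49 / €0.0257 per day = 408.1 days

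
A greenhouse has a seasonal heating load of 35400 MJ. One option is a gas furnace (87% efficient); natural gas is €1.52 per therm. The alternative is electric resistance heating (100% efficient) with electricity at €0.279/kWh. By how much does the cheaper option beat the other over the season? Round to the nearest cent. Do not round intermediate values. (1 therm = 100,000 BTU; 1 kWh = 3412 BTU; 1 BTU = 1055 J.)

Heat load = 35400 MJ = 35,400,000,000 J / 1055 = 33,554,502 BTU
Gas: input = 33,554,502 / 0.87 = 38,568,394 BTU = 385.7 therm → 385.7 × €1.52 = €586.24
Electric: 33,554,502 BTU / 3412 = 9,834 kWh → × €0.279 = €2,743.76
Difference = |€586.24 − €2,743.76| = €2,157.52

€2157.52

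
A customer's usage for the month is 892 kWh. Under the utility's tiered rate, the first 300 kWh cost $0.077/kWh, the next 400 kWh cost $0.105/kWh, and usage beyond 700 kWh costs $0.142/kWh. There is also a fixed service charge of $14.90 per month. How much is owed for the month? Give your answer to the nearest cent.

$107.26

First 300 kWh × $0.077 = $23.10
Next 400 kWh × $0.105 = $42.00
Remaining 192 kWh × $0.142 = $27.26
Energy charge = $92.36; + service $14.90 = $107.26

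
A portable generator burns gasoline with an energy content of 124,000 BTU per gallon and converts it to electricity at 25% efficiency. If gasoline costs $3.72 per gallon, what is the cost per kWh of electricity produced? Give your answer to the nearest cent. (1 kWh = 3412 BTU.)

Electrical output per gallon = 124,000 BTU × 0.25 / 3412 BTU/kWh = 9.086 kWh
Cost per kWh = $3.72 / 9.086 kWh = $0.409

$0.41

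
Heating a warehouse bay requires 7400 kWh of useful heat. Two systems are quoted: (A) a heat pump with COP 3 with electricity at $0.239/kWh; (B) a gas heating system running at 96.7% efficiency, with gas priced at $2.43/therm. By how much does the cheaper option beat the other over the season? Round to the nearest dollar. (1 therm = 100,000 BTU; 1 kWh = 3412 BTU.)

Heat load = 7400 kWh × 3412 = 25,248,800 BTU
Gas: input = 25,248,800 / 0.967 = 26,110,445 BTU = 261.1 therm → 261.1 × $2.43 = $634.48
Heat pump: 25,248,800 BTU / 3412 = 7,400 kWh heat; / 3 = 2,467 kWh in → × $0.239 = $589.53
Difference = |$634.48 − $589.53| = $44.95 ≈ $45

$45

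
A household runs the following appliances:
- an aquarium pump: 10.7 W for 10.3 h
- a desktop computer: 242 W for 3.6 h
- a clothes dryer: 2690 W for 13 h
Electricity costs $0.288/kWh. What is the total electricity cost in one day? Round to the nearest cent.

$10.35

aquarium pump: 10.7 W × 10.3 h = 110 Wh = 0.1102 kWh
desktop computer: 242 W × 3.6 h = 871 Wh = 0.8712 kWh
clothes dryer: 2690 W × 13 h = 34,970 Wh = 34.97 kWh
Total energy = 0.1102 + 0.8712 + 34.97 = 35.95 kWh
Cost = 35.95 kWh × $0.288 = $10.35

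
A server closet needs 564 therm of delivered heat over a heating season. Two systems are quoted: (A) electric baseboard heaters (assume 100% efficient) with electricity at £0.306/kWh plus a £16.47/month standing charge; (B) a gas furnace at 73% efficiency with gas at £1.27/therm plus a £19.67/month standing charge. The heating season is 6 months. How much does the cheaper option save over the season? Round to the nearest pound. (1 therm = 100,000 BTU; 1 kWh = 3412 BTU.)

Heat load = 564 therm × 100,000 = 56,400,000 BTU
Gas: input = 56,400,000 / 0.73 = 77,260,274 BTU = 772.6 therm → 772.6 × £1.27 = £981.21; + 6 × £19.67 standing = £1,099.23
Electric: 56,400,000 BTU / 3412 = 16,530 kWh → × £0.306 = £5,058.15; + 6 × £16.47 standing = £5,156.97
Difference = |£1,099.23 − £5,156.97| = £4,057.74 ≈ £4058

£4058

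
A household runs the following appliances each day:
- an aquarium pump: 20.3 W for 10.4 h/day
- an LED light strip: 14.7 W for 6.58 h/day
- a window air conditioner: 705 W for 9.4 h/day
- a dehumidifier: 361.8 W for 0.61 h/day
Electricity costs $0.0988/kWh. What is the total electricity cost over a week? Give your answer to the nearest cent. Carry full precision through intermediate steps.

aquarium pump: 20.3 W × 10.4 h × 7 d = 1,478 Wh = 1.478 kWh
LED light strip: 14.7 W × 6.58 h × 7 d = 677 Wh = 0.6771 kWh
window air conditioner: 705 W × 9.4 h × 7 d = 46,389 Wh = 46.39 kWh
dehumidifier: 361.8 W × 0.61 h × 7 d = 1,545 Wh = 1.545 kWh
Total energy = 1.478 + 0.6771 + 46.39 + 1.545 = 50.09 kWh
Cost = 50.09 kWh × $0.0988 = $4.95

$4.95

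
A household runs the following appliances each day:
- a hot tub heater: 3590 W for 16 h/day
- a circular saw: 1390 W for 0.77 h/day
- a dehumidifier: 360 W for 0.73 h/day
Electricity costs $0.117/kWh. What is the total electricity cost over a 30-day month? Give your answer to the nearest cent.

$206.29

hot tub heater: 3590 W × 16 h × 30 d = 1,723,200 Wh = 1,723 kWh
circular saw: 1390 W × 0.77 h × 30 d = 32,109 Wh = 32.11 kWh
dehumidifier: 360 W × 0.73 h × 30 d = 7,884 Wh = 7.884 kWh
Total energy = 1,723 + 32.11 + 7.884 = 1,763 kWh
Cost = 1,763 kWh × $0.117 = $206.29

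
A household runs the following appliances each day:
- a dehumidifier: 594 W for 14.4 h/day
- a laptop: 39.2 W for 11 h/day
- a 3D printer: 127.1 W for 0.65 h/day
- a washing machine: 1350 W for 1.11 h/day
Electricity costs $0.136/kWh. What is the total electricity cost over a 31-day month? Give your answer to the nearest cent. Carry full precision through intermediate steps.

$44.55

dehumidifier: 594 W × 14.4 h × 31 d = 265,162 Wh = 265.2 kWh
laptop: 39.2 W × 11 h × 31 d = 13,367 Wh = 13.37 kWh
3D printer: 127.1 W × 0.65 h × 31 d = 2,561 Wh = 2.561 kWh
washing machine: 1350 W × 1.11 h × 31 d = 46,454 Wh = 46.45 kWh
Total energy = 265.2 + 13.37 + 2.561 + 46.45 = 327.5 kWh
Cost = 327.5 kWh × $0.136 = $44.55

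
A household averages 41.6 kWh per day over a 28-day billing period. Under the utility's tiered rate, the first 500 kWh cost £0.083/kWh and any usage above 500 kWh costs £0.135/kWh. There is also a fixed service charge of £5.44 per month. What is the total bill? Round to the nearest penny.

£136.69

Usage = 41.6 kWh/day × 28 days = 1164.8 kWh
First 500 kWh × £0.083 = £41.50
Remaining 664.8 kWh × £0.135 = £89.75
Energy charge = £131.25; + service £5.44 = £136.69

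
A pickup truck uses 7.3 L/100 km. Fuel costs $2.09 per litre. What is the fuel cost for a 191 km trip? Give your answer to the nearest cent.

Fuel = 7.3 L/100 km × 191 km / 100 = 13.94 L
Cost = 13.94 L × $2.09/L = $29.14

$29.14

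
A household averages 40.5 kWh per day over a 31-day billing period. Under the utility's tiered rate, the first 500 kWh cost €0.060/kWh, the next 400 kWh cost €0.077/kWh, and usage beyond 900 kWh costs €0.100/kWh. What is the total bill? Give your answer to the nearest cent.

€96.35

Usage = 40.5 kWh/day × 31 days = 1255.5 kWh
First 500 kWh × €0.060 = €30.00
Next 400 kWh × €0.077 = €30.80
Remaining 355.5 kWh × €0.100 = €35.55
Total = €96.35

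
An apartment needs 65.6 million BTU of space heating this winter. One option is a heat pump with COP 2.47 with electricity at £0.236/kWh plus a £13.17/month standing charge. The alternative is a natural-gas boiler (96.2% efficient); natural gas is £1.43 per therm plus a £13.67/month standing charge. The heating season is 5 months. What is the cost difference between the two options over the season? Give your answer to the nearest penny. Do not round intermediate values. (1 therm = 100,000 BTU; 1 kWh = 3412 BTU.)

Heat load = 65.6 × 10⁶ BTU = 65,600,000 BTU
Gas: input = 65,600,000 / 0.962 = 68,191,268 BTU = 681.9 therm → 681.9 × £1.43 = £975.14; + 5 × £13.67 standing = £1,043.49
Heat pump: 65,600,000 BTU / 3412 = 19,230 kWh heat; / 2.47 = 7,784 kWh in → × £0.236 = £1,837.00; + 5 × £13.17 standing = £1,902.85
Difference = |£1,043.49 − £1,902.85| = £859.37

£859.37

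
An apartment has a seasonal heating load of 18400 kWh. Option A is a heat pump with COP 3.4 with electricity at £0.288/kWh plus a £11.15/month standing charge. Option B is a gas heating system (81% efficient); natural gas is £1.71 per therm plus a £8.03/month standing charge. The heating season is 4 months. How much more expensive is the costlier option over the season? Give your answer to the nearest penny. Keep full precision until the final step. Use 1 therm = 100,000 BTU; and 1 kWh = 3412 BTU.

£245.70

Heat load = 18400 kWh × 3412 = 62,780,800 BTU
Gas: input = 62,780,800 / 0.81 = 77,507,160 BTU = 775.1 therm → 775.1 × £1.71 = £1,325.37; + 4 × £8.03 standing = £1,357.49
Heat pump: 62,780,800 BTU / 3412 = 18,400 kWh heat; / 3.4 = 5,412 kWh in → × £0.288 = £1,558.59; + 4 × £11.15 standing = £1,603.19
Difference = |£1,357.49 − £1,603.19| = £245.70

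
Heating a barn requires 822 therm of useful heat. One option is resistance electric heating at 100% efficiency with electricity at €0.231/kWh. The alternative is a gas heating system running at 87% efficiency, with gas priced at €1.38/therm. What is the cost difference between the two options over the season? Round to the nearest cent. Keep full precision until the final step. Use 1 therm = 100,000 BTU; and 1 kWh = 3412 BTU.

Heat load = 822 therm × 100,000 = 82,200,000 BTU
Gas: input = 82,200,000 / 0.87 = 94,482,759 BTU = 944.8 therm → 944.8 × €1.38 = €1,303.86
Electric: 82,200,000 BTU / 3412 = 24,090 kWh → × €0.231 = €5,565.12
Difference = |€1,303.86 − €5,565.12| = €4,261.26

€4261.26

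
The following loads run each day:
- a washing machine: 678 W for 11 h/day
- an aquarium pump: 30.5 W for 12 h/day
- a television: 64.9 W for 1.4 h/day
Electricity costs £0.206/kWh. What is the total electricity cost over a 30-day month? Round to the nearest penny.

washing machine: 678 W × 11 h × 30 d = 223,740 Wh = 223.7 kWh
aquarium pump: 30.5 W × 12 h × 30 d = 10,980 Wh = 10.98 kWh
television: 64.9 W × 1.4 h × 30 d = 2,726 Wh = 2.726 kWh
Total energy = 223.7 + 10.98 + 2.726 = 237.4 kWh
Cost = 237.4 kWh × £0.206 = £48.91

£48.91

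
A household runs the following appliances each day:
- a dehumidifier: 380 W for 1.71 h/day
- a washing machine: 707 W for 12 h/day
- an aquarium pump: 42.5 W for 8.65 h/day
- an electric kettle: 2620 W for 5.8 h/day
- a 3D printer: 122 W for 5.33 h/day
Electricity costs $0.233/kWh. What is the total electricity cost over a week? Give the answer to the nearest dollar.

dehumidifier: 380 W × 1.71 h × 7 d = 4,549 Wh = 4.549 kWh
washing machine: 707 W × 12 h × 7 d = 59,388 Wh = 59.39 kWh
aquarium pump: 42.5 W × 8.65 h × 7 d = 2,573 Wh = 2.573 kWh
electric kettle: 2620 W × 5.8 h × 7 d = 106,372 Wh = 106.4 kWh
3D printer: 122 W × 5.33 h × 7 d = 4,552 Wh = 4.552 kWh
Total energy = 4.549 + 59.39 + 2.573 + 106.4 + 4.552 = 177.4 kWh
Cost = 177.4 kWh × $0.233 = $41.34 ≈ $41

$41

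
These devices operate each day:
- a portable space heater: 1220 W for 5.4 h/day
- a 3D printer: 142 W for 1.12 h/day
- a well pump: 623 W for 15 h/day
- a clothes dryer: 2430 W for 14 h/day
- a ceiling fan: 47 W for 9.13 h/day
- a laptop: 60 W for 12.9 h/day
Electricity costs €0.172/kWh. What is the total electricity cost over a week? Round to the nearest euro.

€62

portable space heater: 1220 W × 5.4 h × 7 d = 46,116 Wh = 46.12 kWh
3D printer: 142 W × 1.12 h × 7 d = 1,113 Wh = 1.113 kWh
well pump: 623 W × 15 h × 7 d = 65,415 Wh = 65.42 kWh
clothes dryer: 2430 W × 14 h × 7 d = 238,140 Wh = 238.1 kWh
ceiling fan: 47 W × 9.13 h × 7 d = 3,004 Wh = 3.004 kWh
laptop: 60 W × 12.9 h × 7 d = 5,418 Wh = 5.418 kWh
Total energy = 46.12 + 1.113 + 65.42 + 238.1 + 3.004 + 5.418 = 359.2 kWh
Cost = 359.2 kWh × €0.172 = €61.78 ≈ €62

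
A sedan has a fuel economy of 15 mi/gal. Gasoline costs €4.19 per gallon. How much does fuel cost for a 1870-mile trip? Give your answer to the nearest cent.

€522.35

Fuel = 1870 mi / 15 mpg = 124.7 gal
Cost = 124.7 gal × €4.19/gal = €522.35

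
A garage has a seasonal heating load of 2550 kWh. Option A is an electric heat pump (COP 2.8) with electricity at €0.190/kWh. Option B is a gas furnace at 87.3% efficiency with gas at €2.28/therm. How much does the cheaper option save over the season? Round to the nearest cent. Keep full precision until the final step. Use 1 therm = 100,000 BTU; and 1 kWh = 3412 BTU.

Heat load = 2550 kWh × 3412 = 8,700,600 BTU
Gas: input = 8,700,600 / 0.873 = 9,966,323 BTU = 99.66 therm → 99.66 × €2.28 = €227.23
Heat pump: 8,700,600 BTU / 3412 = 2,550 kWh heat; / 2.8 = 910.7 kWh in → × €0.190 = €173.04
Difference = |€227.23 − €173.04| = €54.20

€54.20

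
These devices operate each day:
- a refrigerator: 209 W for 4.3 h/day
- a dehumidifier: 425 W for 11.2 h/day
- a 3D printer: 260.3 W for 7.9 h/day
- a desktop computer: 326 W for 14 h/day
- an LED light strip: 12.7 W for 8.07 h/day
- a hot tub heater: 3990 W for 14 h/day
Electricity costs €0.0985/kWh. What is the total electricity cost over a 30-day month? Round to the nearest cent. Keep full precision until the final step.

refrigerator: 209 W × 4.3 h × 30 d = 26,961 Wh = 26.96 kWh
dehumidifier: 425 W × 11.2 h × 30 d = 142,800 Wh = 142.8 kWh
3D printer: 260.3 W × 7.9 h × 30 d = 61,691 Wh = 61.69 kWh
desktop computer: 326 W × 14 h × 30 d = 136,920 Wh = 136.9 kWh
LED light strip: 12.7 W × 8.07 h × 30 d = 3,075 Wh = 3.075 kWh
hot tub heater: 3990 W × 14 h × 30 d = 1,675,800 Wh = 1,676 kWh
Total energy = 26.96 + 142.8 + 61.69 + 136.9 + 3.075 + 1,676 = 2,047 kWh
Cost = 2,047 kWh × €0.0985 = €201.65

€201.65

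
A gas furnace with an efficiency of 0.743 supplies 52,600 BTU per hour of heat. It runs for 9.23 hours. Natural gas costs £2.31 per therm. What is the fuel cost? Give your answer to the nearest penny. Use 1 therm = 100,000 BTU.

Heat delivered = 52,600 BTU/h × 9.23 h = 485,498 BTU
Gas input = 485,498 / 0.743 = 653,429 BTU
= 653,429 / 100,000 = 6.534 therm
Cost = 6.534 × £2.31/therm = £15.09

£15.09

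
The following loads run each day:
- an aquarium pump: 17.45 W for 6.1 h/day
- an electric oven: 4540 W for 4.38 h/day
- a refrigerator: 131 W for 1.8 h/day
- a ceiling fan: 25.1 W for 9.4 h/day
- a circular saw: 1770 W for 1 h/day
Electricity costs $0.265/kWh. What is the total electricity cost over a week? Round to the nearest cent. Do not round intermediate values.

aquarium pump: 17.45 W × 6.1 h × 7 d = 745 Wh = 0.7451 kWh
electric oven: 4540 W × 4.38 h × 7 d = 139,196 Wh = 139.2 kWh
refrigerator: 131 W × 1.8 h × 7 d = 1,651 Wh = 1.651 kWh
ceiling fan: 25.1 W × 9.4 h × 7 d = 1,652 Wh = 1.652 kWh
circular saw: 1770 W × 1 h × 7 d = 12,390 Wh = 12.39 kWh
Total energy = 0.7451 + 139.2 + 1.651 + 1.652 + 12.39 = 155.6 kWh
Cost = 155.6 kWh × $0.265 = $41.24

$41.24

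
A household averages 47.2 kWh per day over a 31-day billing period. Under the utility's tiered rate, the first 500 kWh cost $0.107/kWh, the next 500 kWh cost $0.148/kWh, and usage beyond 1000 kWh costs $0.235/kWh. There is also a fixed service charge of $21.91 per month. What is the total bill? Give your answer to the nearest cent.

$258.26

Usage = 47.2 kWh/day × 31 days = 1463.2 kWh
First 500 kWh × $0.107 = $53.50
Next 500 kWh × $0.148 = $74.00
Remaining 463.2 kWh × $0.235 = $108.85
Energy charge = $236.35; + service $21.91 = $258.26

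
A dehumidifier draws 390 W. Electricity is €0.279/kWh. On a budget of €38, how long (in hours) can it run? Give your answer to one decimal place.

Energy budget = €38 / €0.279 per kWh = 136.2 kWh = 136,201 Wh
Runtime = 136,201 Wh / 390 W = 349.2 h

349.2 h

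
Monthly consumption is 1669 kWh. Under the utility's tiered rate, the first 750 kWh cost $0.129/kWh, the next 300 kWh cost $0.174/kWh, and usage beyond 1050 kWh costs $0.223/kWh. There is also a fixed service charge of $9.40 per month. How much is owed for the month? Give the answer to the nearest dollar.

First 750 kWh × $0.129 = $96.75
Next 300 kWh × $0.174 = $52.20
Remaining 619 kWh × $0.223 = $138.04
Energy charge = $286.99; + service $9.40 = $296.39 ≈ $296

$296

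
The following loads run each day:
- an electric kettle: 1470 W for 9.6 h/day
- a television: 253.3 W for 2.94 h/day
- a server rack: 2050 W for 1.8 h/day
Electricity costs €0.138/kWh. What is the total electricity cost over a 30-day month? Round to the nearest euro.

€77

electric kettle: 1470 W × 9.6 h × 30 d = 423,360 Wh = 423.4 kWh
television: 253.3 W × 2.94 h × 30 d = 22,341 Wh = 22.34 kWh
server rack: 2050 W × 1.8 h × 30 d = 110,700 Wh = 110.7 kWh
Total energy = 423.4 + 22.34 + 110.7 = 556.4 kWh
Cost = 556.4 kWh × €0.138 = €76.78 ≈ €77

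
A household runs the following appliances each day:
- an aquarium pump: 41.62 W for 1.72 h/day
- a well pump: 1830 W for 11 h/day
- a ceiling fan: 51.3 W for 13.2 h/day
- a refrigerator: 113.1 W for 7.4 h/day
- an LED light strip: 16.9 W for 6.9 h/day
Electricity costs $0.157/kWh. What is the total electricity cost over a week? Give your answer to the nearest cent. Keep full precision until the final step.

aquarium pump: 41.62 W × 1.72 h × 7 d = 501 Wh = 0.5011 kWh
well pump: 1830 W × 11 h × 7 d = 140,910 Wh = 140.9 kWh
ceiling fan: 51.3 W × 13.2 h × 7 d = 4,740 Wh = 4.74 kWh
refrigerator: 113.1 W × 7.4 h × 7 d = 5,859 Wh = 5.859 kWh
LED light strip: 16.9 W × 6.9 h × 7 d = 816 Wh = 0.8163 kWh
Total energy = 0.5011 + 140.9 + 4.74 + 5.859 + 0.8163 = 152.8 kWh
Cost = 152.8 kWh × $0.157 = $23.99

$23.99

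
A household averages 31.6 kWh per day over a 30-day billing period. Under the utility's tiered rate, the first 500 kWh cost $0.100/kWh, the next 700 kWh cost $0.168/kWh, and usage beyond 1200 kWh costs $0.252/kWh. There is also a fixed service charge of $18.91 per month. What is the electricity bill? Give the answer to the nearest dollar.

$144

Usage = 31.6 kWh/day × 30 days = 948 kWh
First 500 kWh × $0.100 = $50.00
Next 448 kWh × $0.168 = $75.26
Remaining tier: 0 kWh (not reached)
Energy charge = $125.26; + service $18.91 = $144.17 ≈ $144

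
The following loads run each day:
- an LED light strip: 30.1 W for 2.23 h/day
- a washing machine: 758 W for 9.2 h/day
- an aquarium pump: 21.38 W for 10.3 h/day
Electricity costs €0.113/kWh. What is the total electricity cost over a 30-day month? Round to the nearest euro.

€25

LED light strip: 30.1 W × 2.23 h × 30 d = 2,014 Wh = 2.014 kWh
washing machine: 758 W × 9.2 h × 30 d = 209,208 Wh = 209.2 kWh
aquarium pump: 21.38 W × 10.3 h × 30 d = 6,606 Wh = 6.606 kWh
Total energy = 2.014 + 209.2 + 6.606 = 217.8 kWh
Cost = 217.8 kWh × €0.113 = €24.61 ≈ €25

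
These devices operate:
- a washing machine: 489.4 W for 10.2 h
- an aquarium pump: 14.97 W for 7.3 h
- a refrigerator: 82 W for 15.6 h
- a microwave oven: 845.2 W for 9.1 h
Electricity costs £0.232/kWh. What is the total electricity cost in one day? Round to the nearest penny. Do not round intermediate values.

£3.26

washing machine: 489.4 W × 10.2 h = 4,992 Wh = 4.992 kWh
aquarium pump: 14.97 W × 7.3 h = 109 Wh = 0.1093 kWh
refrigerator: 82 W × 15.6 h = 1,279 Wh = 1.279 kWh
microwave oven: 845.2 W × 9.1 h = 7,691 Wh = 7.691 kWh
Total energy = 4.992 + 0.1093 + 1.279 + 7.691 = 14.07 kWh
Cost = 14.07 kWh × £0.232 = £3.26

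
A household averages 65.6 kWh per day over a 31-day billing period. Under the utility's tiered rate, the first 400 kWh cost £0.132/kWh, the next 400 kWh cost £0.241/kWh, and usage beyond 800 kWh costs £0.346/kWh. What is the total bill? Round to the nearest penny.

Usage = 65.6 kWh/day × 31 days = 2033.6 kWh
First 400 kWh × £0.132 = £52.80
Next 400 kWh × £0.241 = £96.40
Remaining 1233.6 kWh × £0.346 = £426.83
Total = £576.03

£576.03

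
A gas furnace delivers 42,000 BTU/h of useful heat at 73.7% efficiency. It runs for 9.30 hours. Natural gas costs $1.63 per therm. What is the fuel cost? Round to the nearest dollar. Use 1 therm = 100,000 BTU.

$9

Heat delivered = 42,000 BTU/h × 9.30 h = 390,600 BTU
Gas input = 390,600 / 0.737 = 529,986 BTU
= 529,986 / 100,000 = 5.3 therm
Cost = 5.3 × $1.63/therm = $8.64 ≈ $9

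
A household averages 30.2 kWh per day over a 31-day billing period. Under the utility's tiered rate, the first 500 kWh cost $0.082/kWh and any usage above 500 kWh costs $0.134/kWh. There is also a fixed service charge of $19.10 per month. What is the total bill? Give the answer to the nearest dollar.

Usage = 30.2 kWh/day × 31 days = 936.2 kWh
First 500 kWh × $0.082 = $41.00
Remaining 436.2 kWh × $0.134 = $58.45
Energy charge = $99.45; + service $19.10 = $118.55 ≈ $119

$119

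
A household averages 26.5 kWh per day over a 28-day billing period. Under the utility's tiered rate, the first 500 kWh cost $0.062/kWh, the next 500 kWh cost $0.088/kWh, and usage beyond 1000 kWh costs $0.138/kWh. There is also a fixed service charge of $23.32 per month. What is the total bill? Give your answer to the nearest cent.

Usage = 26.5 kWh/day × 28 days = 742 kWh
First 500 kWh × $0.062 = $31.00
Next 242 kWh × $0.088 = $21.30
Remaining tier: 0 kWh (not reached)
Energy charge = $52.30; + service $23.32 = $75.62

$75.62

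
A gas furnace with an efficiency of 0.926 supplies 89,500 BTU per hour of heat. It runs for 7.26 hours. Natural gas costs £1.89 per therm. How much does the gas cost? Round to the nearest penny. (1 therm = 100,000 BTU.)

Heat delivered = 89,500 BTU/h × 7.26 h = 649,770 BTU
Gas input = 649,770 / 0.926 = 701,695 BTU
= 701,695 / 100,000 = 7.017 therm
Cost = 7.017 × £1.89/therm = £13.26

£13.26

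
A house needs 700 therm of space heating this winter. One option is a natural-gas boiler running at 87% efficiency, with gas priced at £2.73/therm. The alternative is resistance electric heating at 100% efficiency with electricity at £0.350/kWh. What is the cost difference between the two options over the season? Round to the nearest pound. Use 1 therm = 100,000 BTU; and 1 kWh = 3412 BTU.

Heat load = 700 therm × 100,000 = 70,000,000 BTU
Gas: input = 70,000,000 / 0.87 = 80,459,770 BTU = 804.6 therm → 804.6 × £2.73 = £2,196.55
Electric: 70,000,000 BTU / 3412 = 20,520 kWh → × £0.350 = £7,180.54
Difference = |£2,196.55 − £7,180.54| = £4,983.99 ≈ £4984

£4984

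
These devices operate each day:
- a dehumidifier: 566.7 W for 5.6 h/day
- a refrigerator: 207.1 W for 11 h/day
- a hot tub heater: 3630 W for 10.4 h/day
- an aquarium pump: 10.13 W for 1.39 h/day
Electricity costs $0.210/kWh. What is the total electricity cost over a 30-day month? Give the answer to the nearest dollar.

$272

dehumidifier: 566.7 W × 5.6 h × 30 d = 95,206 Wh = 95.21 kWh
refrigerator: 207.1 W × 11 h × 30 d = 68,343 Wh = 68.34 kWh
hot tub heater: 3630 W × 10.4 h × 30 d = 1,132,560 Wh = 1,133 kWh
aquarium pump: 10.13 W × 1.39 h × 30 d = 422 Wh = 0.4224 kWh
Total energy = 95.21 + 68.34 + 1,133 + 0.4224 = 1,297 kWh
Cost = 1,297 kWh × $0.210 = $272.27 ≈ $272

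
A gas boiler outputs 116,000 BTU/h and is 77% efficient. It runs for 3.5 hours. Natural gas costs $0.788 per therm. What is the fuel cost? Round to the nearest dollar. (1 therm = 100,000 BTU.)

Heat delivered = 116,000 BTU/h × 3.5 h = 406,000 BTU
Gas input = 406,000 / 0.77 = 527,273 BTU
= 527,273 / 100,000 = 5.273 therm
Cost = 5.273 × $0.788/therm = $4.15 ≈ $4

$4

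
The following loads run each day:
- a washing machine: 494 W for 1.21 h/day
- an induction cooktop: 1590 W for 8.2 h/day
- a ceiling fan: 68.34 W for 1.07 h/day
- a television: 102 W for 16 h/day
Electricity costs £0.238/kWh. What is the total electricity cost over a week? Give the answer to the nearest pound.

£26

washing machine: 494 W × 1.21 h × 7 d = 4,184 Wh = 4.184 kWh
induction cooktop: 1590 W × 8.2 h × 7 d = 91,266 Wh = 91.27 kWh
ceiling fan: 68.34 W × 1.07 h × 7 d = 512 Wh = 0.5119 kWh
television: 102 W × 16 h × 7 d = 11,424 Wh = 11.42 kWh
Total energy = 4.184 + 91.27 + 0.5119 + 11.42 = 107.4 kWh
Cost = 107.4 kWh × £0.238 = £25.56 ≈ £26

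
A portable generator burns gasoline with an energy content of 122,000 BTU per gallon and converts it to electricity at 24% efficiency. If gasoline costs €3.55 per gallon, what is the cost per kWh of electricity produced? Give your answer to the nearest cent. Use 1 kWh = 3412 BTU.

€0.41

Electrical output per gallon = 122,000 BTU × 0.24 / 3412 BTU/kWh = 8.581 kWh
Cost per kWh = €3.55 / 8.581 kWh = €0.414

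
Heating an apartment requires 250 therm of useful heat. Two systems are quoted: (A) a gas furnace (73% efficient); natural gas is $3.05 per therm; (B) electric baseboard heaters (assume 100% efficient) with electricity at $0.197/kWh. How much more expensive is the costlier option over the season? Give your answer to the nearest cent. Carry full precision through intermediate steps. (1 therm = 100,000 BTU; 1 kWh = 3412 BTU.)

Heat load = 250 therm × 100,000 = 25,000,000 BTU
Gas: input = 25,000,000 / 0.73 = 34,246,575 BTU = 342.5 therm → 342.5 × $3.05 = $1,044.52
Electric: 25,000,000 BTU / 3412 = 7,327 kWh → × $0.197 = $1,443.43
Difference = |$1,044.52 − $1,443.43| = $398.91

$398.91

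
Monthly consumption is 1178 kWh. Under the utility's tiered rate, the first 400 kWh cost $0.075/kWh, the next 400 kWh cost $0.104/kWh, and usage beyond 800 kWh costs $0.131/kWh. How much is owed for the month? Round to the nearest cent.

First 400 kWh × $0.075 = $30.00
Next 400 kWh × $0.104 = $41.60
Remaining 378 kWh × $0.131 = $49.52
Total = $121.12

$121.12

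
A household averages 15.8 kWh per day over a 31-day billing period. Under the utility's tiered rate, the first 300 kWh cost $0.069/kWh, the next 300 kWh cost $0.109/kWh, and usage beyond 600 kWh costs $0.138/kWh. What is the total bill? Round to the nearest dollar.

Usage = 15.8 kWh/day × 31 days = 489.8 kWh
First 300 kWh × $0.069 = $20.70
Next 189.8 kWh × $0.109 = $20.69
Remaining tier: 0 kWh (not reached)
Total = $41.39 ≈ $41

$41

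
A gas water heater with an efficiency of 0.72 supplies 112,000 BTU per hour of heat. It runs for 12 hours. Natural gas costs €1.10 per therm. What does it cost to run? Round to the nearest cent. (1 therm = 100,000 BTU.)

€20.53

Heat delivered = 112,000 BTU/h × 12 h = 1,344,000 BTU
Gas input = 1,344,000 / 0.72 = 1,866,667 BTU
= 1,866,667 / 100,000 = 18.67 therm
Cost = 18.67 × €1.10/therm = €20.53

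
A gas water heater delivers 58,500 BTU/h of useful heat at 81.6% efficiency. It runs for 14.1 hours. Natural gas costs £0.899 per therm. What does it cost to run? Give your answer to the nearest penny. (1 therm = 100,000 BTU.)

£9.09

Heat delivered = 58,500 BTU/h × 14.1 h = 824,850 BTU
Gas input = 824,850 / 0.816 = 1,010,846 BTU
= 1,010,846 / 100,000 = 10.11 therm
Cost = 10.11 × £0.899/therm = £9.09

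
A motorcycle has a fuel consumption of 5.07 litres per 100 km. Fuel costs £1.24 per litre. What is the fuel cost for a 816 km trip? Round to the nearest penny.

Fuel = 5.07 L/100 km × 816 km / 100 = 41.37 L
Cost = 41.37 L × £1.24/L = £51.30

£51.30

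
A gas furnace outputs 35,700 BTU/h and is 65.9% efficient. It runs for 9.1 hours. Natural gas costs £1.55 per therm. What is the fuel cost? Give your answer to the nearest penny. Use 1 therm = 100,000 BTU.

£7.64

Heat delivered = 35,700 BTU/h × 9.1 h = 324,870 BTU
Gas input = 324,870 / 0.659 = 492,974 BTU
= 492,974 / 100,000 = 4.93 therm
Cost = 4.93 × £1.55/therm = £7.64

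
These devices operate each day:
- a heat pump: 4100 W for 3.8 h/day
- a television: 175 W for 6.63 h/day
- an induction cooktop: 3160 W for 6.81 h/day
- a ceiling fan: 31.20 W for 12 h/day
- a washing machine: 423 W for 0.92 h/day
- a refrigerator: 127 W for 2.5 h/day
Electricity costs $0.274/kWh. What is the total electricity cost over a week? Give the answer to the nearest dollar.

$75

heat pump: 4100 W × 3.8 h × 7 d = 109,060 Wh = 109.1 kWh
television: 175 W × 6.63 h × 7 d = 8,122 Wh = 8.122 kWh
induction cooktop: 3160 W × 6.81 h × 7 d = 150,637 Wh = 150.6 kWh
ceiling fan: 31.20 W × 12 h × 7 d = 2,621 Wh = 2.621 kWh
washing machine: 423 W × 0.92 h × 7 d = 2,724 Wh = 2.724 kWh
refrigerator: 127 W × 2.5 h × 7 d = 2,222 Wh = 2.223 kWh
Total energy = 109.1 + 8.122 + 150.6 + 2.621 + 2.724 + 2.223 = 275.4 kWh
Cost = 275.4 kWh × $0.274 = $75.46 ≈ $75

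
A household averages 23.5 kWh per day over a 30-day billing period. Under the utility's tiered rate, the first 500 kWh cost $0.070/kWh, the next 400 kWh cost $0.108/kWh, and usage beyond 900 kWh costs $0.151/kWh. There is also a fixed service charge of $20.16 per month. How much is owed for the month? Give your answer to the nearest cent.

Usage = 23.5 kWh/day × 30 days = 705 kWh
First 500 kWh × $0.070 = $35.00
Next 205 kWh × $0.108 = $22.14
Remaining tier: 0 kWh (not reached)
Energy charge = $57.14; + service $20.16 = $77.30

$77.30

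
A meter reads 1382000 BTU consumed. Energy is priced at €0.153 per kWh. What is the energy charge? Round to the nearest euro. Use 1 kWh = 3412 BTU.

1382000 BTU × (0.00029308 kWh/BTU) = 405 kWh
Cost = 405 kWh × €0.153/kWh = €61.97 ≈ €62

€62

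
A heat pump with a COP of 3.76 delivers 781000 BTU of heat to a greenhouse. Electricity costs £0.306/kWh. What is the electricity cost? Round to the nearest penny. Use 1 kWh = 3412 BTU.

£18.63

Heat delivered = 781,000 BTU / 3412 = 228.9 kWh
Electrical input = 228.9 kWh / 3.76 = 60.88 kWh
Cost = 60.88 × £0.306/kWh = £18.63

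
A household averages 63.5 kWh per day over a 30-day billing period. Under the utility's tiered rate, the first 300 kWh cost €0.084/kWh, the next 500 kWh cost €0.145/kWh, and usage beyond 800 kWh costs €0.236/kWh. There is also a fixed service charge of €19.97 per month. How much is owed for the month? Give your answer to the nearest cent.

Usage = 63.5 kWh/day × 30 days = 1905 kWh
First 300 kWh × €0.084 = €25.20
Next 500 kWh × €0.145 = €72.50
Remaining 1105 kWh × €0.236 = €260.78
Energy charge = €358.48; + service €19.97 = €378.45

€378.45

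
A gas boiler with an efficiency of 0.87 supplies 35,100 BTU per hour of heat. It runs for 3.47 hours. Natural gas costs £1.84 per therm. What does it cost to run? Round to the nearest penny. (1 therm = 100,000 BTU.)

£2.58

Heat delivered = 35,100 BTU/h × 3.47 h = 121,797 BTU
Gas input = 121,797 / 0.87 = 139,997 BTU
= 139,997 / 100,000 = 1.4 therm
Cost = 1.4 × £1.84/therm = £2.58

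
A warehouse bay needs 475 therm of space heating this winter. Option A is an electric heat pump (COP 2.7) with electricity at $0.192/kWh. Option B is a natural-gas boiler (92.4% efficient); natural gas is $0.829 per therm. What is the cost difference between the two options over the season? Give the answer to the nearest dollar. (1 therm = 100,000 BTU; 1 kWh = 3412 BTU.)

Heat load = 475 therm × 100,000 = 47,500,000 BTU
Gas: input = 47,500,000 / 0.924 = 51,406,926 BTU = 514.1 therm → 514.1 × $0.829 = $426.16
Heat pump: 47,500,000 BTU / 3412 = 13,920 kWh heat; / 2.7 = 5,156 kWh in → × $0.192 = $989.97
Difference = |$426.16 − $989.97| = $563.81 ≈ $564

$564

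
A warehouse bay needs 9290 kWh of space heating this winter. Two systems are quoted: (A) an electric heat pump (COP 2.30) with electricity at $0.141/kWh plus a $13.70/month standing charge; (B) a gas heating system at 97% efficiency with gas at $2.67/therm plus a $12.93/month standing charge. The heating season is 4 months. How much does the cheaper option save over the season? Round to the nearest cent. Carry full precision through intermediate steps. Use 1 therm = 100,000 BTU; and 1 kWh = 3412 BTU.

Heat load = 9290 kWh × 3412 = 31,697,480 BTU
Gas: input = 31,697,480 / 0.97 = 32,677,814 BTU = 326.8 therm → 326.8 × $2.67 = $872.50; + 4 × $12.93 standing = $924.22
Heat pump: 31,697,480 BTU / 3412 = 9,290 kWh heat; / 2.30 = 4,039 kWh in → × $0.141 = $569.52; + 4 × $13.70 standing = $624.32
Difference = |$924.22 − $624.32| = $299.90

$299.90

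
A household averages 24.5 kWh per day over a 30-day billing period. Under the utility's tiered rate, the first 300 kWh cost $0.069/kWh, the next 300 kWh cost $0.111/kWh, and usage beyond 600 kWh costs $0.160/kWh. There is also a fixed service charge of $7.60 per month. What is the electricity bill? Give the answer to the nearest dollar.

Usage = 24.5 kWh/day × 30 days = 735 kWh
First 300 kWh × $0.069 = $20.70
Next 300 kWh × $0.111 = $33.30
Remaining 135 kWh × $0.160 = $21.60
Energy charge = $75.60; + service $7.60 = $83.20 ≈ $83

$83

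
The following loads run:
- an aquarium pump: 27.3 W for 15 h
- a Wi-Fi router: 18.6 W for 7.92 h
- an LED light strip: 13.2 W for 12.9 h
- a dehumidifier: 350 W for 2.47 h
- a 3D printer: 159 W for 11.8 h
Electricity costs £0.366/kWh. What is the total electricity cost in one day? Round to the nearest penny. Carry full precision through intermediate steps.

£1.27

aquarium pump: 27.3 W × 15 h = 410 Wh = 0.4095 kWh
Wi-Fi router: 18.6 W × 7.92 h = 147 Wh = 0.1473 kWh
LED light strip: 13.2 W × 12.9 h = 170 Wh = 0.1703 kWh
dehumidifier: 350 W × 2.47 h = 865 Wh = 0.8645 kWh
3D printer: 159 W × 11.8 h = 1,876 Wh = 1.876 kWh
Total energy = 0.4095 + 0.1473 + 0.1703 + 0.8645 + 1.876 = 3.468 kWh
Cost = 3.468 kWh × £0.366 = £1.27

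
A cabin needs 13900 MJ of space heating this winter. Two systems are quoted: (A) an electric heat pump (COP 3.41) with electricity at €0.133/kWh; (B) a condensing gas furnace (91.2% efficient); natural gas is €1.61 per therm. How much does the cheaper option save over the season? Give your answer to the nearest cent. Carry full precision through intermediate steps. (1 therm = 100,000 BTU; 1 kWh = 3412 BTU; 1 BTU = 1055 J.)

Heat load = 13900 MJ = 13,900,000,000 J / 1055 = 13,175,355 BTU
Gas: input = 13,175,355 / 0.912 = 14,446,662 BTU = 144.5 therm → 144.5 × €1.61 = €232.59
Heat pump: 13,175,355 BTU / 3412 = 3,861 kWh heat; / 3.41 = 1,132 kWh in → × €0.133 = €150.61
Difference = |€232.59 − €150.61| = €81.98

€81.98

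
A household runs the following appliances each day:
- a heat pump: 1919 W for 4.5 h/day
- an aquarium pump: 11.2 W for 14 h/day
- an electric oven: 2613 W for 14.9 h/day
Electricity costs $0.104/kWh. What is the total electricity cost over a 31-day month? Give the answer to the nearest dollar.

$154

heat pump: 1919 W × 4.5 h × 31 d = 267,700 Wh = 267.7 kWh
aquarium pump: 11.2 W × 14 h × 31 d = 4,861 Wh = 4.861 kWh
electric oven: 2613 W × 14.9 h × 31 d = 1,206,945 Wh = 1,207 kWh
Total energy = 267.7 + 4.861 + 1,207 = 1,480 kWh
Cost = 1,480 kWh × $0.104 = $153.87 ≈ $154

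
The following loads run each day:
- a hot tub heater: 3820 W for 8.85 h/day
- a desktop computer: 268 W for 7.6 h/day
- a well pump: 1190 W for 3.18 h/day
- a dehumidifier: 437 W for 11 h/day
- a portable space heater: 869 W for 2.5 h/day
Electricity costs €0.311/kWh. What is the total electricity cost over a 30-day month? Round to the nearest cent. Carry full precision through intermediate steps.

€434.85

hot tub heater: 3820 W × 8.85 h × 30 d = 1,014,210 Wh = 1,014 kWh
desktop computer: 268 W × 7.6 h × 30 d = 61,104 Wh = 61.1 kWh
well pump: 1190 W × 3.18 h × 30 d = 113,526 Wh = 113.5 kWh
dehumidifier: 437 W × 11 h × 30 d = 144,210 Wh = 144.2 kWh
portable space heater: 869 W × 2.5 h × 30 d = 65,175 Wh = 65.17 kWh
Total energy = 1,014 + 61.1 + 113.5 + 144.2 + 65.17 = 1,398 kWh
Cost = 1,398 kWh × €0.311 = €434.85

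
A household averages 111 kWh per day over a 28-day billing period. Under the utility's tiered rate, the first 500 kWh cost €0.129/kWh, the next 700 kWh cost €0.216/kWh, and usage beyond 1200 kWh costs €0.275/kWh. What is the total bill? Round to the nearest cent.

Usage = 111 kWh/day × 28 days = 3108 kWh
First 500 kWh × €0.129 = €64.50
Next 700 kWh × €0.216 = €151.20
Remaining 1908 kWh × €0.275 = €524.70
Total = €740.40

€740.40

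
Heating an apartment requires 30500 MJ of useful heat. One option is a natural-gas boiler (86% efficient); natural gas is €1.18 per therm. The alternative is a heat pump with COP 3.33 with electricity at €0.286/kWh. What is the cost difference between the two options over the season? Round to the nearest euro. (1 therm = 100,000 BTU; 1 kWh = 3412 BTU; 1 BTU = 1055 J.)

€331

Heat load = 30500 MJ = 30,500,000,000 J / 1055 = 28,909,953 BTU
Gas: input = 28,909,953 / 0.860 = 33,616,224 BTU = 336.2 therm → 336.2 × €1.18 = €396.67
Heat pump: 28,909,953 BTU / 3412 = 8,473 kWh heat; / 3.33 = 2,544 kWh in → × €0.286 = €727.71
Difference = |€396.67 − €727.71| = €331.04 ≈ €331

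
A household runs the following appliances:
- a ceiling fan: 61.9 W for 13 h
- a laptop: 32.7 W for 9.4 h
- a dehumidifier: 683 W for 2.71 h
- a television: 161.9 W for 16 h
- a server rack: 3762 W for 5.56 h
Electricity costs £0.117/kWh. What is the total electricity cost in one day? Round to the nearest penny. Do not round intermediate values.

ceiling fan: 61.9 W × 13 h = 805 Wh = 0.8047 kWh
laptop: 32.7 W × 9.4 h = 307 Wh = 0.3074 kWh
dehumidifier: 683 W × 2.71 h = 1,851 Wh = 1.851 kWh
television: 161.9 W × 16 h = 2,590 Wh = 2.59 kWh
server rack: 3762 W × 5.56 h = 20,917 Wh = 20.92 kWh
Total energy = 0.8047 + 0.3074 + 1.851 + 2.59 + 20.92 = 26.47 kWh
Cost = 26.47 kWh × £0.117 = £3.10

£3.10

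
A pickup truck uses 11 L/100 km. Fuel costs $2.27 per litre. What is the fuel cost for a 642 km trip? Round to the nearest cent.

Fuel = 11 L/100 km × 642 km / 100 = 70.62 L
Cost = 70.62 L × $2.27/L = $160.31

$160.31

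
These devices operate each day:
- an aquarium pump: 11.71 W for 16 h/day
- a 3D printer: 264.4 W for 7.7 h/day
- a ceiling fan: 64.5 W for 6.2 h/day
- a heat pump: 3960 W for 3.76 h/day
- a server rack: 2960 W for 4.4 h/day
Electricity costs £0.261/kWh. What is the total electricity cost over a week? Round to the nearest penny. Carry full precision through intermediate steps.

£55.79

aquarium pump: 11.71 W × 16 h × 7 d = 1,312 Wh = 1.312 kWh
3D printer: 264.4 W × 7.7 h × 7 d = 14,251 Wh = 14.25 kWh
ceiling fan: 64.5 W × 6.2 h × 7 d = 2,799 Wh = 2.799 kWh
heat pump: 3960 W × 3.76 h × 7 d = 104,227 Wh = 104.2 kWh
server rack: 2960 W × 4.4 h × 7 d = 91,168 Wh = 91.17 kWh
Total energy = 1.312 + 14.25 + 2.799 + 104.2 + 91.17 = 213.8 kWh
Cost = 213.8 kWh × £0.261 = £55.79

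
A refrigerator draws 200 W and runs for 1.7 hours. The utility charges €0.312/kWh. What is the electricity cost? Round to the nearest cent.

Energy = 200 W × 1.7 h = 340 Wh = 0.34 kWh
Cost = 0.34 kWh × €0.312/kWh = €0.11

€0.11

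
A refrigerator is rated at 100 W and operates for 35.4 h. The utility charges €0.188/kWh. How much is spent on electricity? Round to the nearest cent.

€0.67

Energy = 100 W × 35.4 h = 3,540 Wh = 3.54 kWh
Cost = 3.54 kWh × €0.188/kWh = €0.67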